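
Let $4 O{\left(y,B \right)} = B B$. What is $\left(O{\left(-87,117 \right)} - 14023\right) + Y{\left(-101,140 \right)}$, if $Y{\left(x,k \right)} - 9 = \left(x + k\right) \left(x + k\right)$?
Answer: $- \frac{36283}{4} \approx -9070.8$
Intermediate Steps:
$O{\left(y,B \right)} = \frac{B^{2}}{4}$ ($O{\left(y,B \right)} = \frac{B B}{4} = \frac{B^{2}}{4}$)
$Y{\left(x,k \right)} = 9 + \left(k + x\right)^{2}$ ($Y{\left(x,k \right)} = 9 + \left(x + k\right) \left(x + k\right) = 9 + \left(k + x\right) \left(k + x\right) = 9 + \left(k + x\right)^{2}$)
$\left(O{\left(-87,117 \right)} - 14023\right) + Y{\left(-101,140 \right)} = \left(\frac{117^{2}}{4} - 14023\right) + \left(9 + \left(140 - 101\right)^{2}\right) = \left(\frac{1}{4} \cdot 13689 - 14023\right) + \left(9 + 39^{2}\right) = \left(\frac{13689}{4} - 14023\right) + \left(9 + 1521\right) = - \frac{42403}{4} + 1530 = - \frac{36283}{4}$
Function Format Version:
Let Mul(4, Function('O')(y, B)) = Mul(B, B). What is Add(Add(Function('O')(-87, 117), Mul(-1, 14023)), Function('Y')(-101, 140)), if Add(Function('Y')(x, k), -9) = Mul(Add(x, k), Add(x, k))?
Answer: Rational(-36283, 4) ≈ -9070.8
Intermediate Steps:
Function('O')(y, B) = Mul(Rational(1, 4), Pow(B, 2)) (Function('O')(y, B) = Mul(Rational(1, 4), Mul(B, B)) = Mul(Rational(1, 4), Pow(B, 2)))
Function('Y')(x, k) = Add(9, Pow(Add(k, x), 2)) (Function('Y')(x, k) = Add(9, Mul(Add(x, k), Add(x, k))) = Add(9, Mul(Add(k, x), Add(k, x))) = Add(9, Pow(Add(k, x), 2)))
Add(Add(Function('O')(-87, 117), Mul(-1, 14023)), Function('Y')(-101, 140)) = Add(Add(Mul(Rational(1, 4), Pow(117, 2)), Mul(-1, 14023)), Add(9, Pow(Add(140, -101), 2))) = Add(Add(Mul(Rational(1, 4), 13689), -14023), Add(9, Pow(39, 2))) = Add(Add(Rational(13689, 4), -14023), Add(9, 1521)) = Add(Rational(-42403, 4), 1530) = Rational(-36283, 4)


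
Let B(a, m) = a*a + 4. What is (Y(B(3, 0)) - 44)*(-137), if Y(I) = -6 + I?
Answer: 5069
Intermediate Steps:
B(a, m) = 4 + a² (B(a, m) = a² + 4 = 4 + a²)
(Y(B(3, 0)) - 44)*(-137) = ((-6 + (4 + 3²)) - 44)*(-137) = ((-6 + (4 + 9)) - 44)*(-137) = ((-6 + 13) - 44)*(-137) = (7 - 44)*(-137) = -37*(-137) = 5069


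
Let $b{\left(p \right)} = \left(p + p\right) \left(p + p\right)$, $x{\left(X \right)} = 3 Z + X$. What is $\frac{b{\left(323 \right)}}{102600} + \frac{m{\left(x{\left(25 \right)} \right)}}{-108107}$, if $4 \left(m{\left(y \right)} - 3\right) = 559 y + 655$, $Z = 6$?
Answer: $\frac{585277937}{145944450} \approx 4.0103$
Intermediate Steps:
$x{\left(X \right)} = 18 + X$ ($x{\left(X \right)} = 3 \cdot 6 + X = 18 + X$)
$b{\left(p \right)} = 4 p^{2}$ ($b{\left(p \right)} = 2 p 2 p = 4 p^{2}$)
$m{\left(y \right)} = \frac{667}{4} + \frac{559 y}{4}$ ($m{\left(y \right)} = 3 + \frac{559 y + 655}{4} = 3 + \frac{655 + 559 y}{4} = 3 + \left(\frac{655}{4} + \frac{559 y}{4}\right) = \frac{667}{4} + \frac{559 y}{4}$)
$\frac{b{\left(323 \right)}}{102600} + \frac{m{\left(x{\left(25 \right)} \right)}}{-108107} = \frac{4 \cdot 323^{2}}{102600} + \frac{\frac{667}{4} + \frac{559 \left(18 + 25\right)}{4}}{-108107} = 4 \cdot 104329 \cdot \frac{1}{102600} + \left(\frac{667}{4} + \frac{559}{4} \cdot 43\right) \left(- \frac{1}{108107}\right) = 417316 \cdot \frac{1}{102600} + \left(\frac{667}{4} + \frac{24037}{4}\right) \left(- \frac{1}{108107}\right) = \frac{5491}{1350} + 6176 \left(- \frac{1}{108107}\right) = \frac{5491}{1350} - \frac{6176}{108107} = \frac{585277937}{145944450}$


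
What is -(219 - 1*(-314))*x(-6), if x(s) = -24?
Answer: 12792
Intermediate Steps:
-(219 - 1*(-314))*x(-6) = -(219 - 1*(-314))*(-24) = -(219 + 314)*(-24) = -533*(-24) = -1*(-12792) = 12792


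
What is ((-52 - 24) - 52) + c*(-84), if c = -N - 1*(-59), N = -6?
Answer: -5588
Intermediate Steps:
c = 65 (c = -1*(-6) - 1*(-59) = 6 + 59 = 65)
((-52 - 24) - 52) + c*(-84) = ((-52 - 24) - 52) + 65*(-84) = (-76 - 52) - 5460 = -128 - 5460 = -5588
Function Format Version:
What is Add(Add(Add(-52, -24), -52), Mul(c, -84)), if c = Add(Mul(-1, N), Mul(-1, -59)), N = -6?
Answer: -5588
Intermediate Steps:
c = 65 (c = Add(Mul(-1, -6), Mul(-1, -59)) = Add(6, 59) = 65)
Add(Add(Add(-52, -24), -52), Mul(c, -84)) = Add(Add(Add(-52, -24), -52), Mul(65, -84)) = Add(Add(-76, -52), -5460) = Add(-128, -5460) = -5588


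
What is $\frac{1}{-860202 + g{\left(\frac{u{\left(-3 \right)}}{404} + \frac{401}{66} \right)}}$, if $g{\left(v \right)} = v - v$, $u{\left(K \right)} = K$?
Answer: $- \frac{1}{860202} \approx -1.1625 \cdot 10^{-6}$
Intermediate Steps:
$g{\left(v \right)} = 0$
$\frac{1}{-860202 + g{\left(\frac{u{\left(-3 \right)}}{404} + \frac{401}{66} \right)}} = \frac{1}{-860202 + 0} = \frac{1}{-860202} = - \frac{1}{860202}$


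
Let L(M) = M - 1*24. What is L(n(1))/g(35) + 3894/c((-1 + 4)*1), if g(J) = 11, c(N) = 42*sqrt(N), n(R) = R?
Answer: -23/11 + 649*sqrt(3)/21 ≈ 51.438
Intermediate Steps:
L(M) = -24 + M (L(M) = M - 24 = -24 + M)
L(n(1))/g(35) + 3894/c((-1 + 4)*1) = (-24 + 1)/11 + 3894/((42*sqrt((-1 + 4)*1))) = -23*1/11 + 3894/((42*sqrt(3*1))) = -23/11 + 3894/((42*sqrt(3))) = -23/11 + 3894*(sqrt(3)/126) = -23/11 + 649*sqrt(3)/21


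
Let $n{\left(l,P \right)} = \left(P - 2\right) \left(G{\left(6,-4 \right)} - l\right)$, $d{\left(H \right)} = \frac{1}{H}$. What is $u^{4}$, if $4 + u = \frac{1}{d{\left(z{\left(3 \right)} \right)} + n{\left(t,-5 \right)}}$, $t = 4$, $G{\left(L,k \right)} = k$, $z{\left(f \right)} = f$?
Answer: $\frac{205144679041}{815730721} \approx 251.49$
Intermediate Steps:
$n{\left(l,P \right)} = \left(-4 - l\right) \left(-2 + P\right)$ ($n{\left(l,P \right)} = \left(P - 2\right) \left(-4 - l\right) = \left(-2 + P\right) \left(-4 - l\right) = \left(-4 - l\right) \left(-2 + P\right)$)
$u = - \frac{673}{169}$ ($u = -4 + \frac{1}{\frac{1}{3} + \left(8 - -20 + 2 \cdot 4 - \left(-5\right) 4\right)} = -4 + \frac{1}{\frac{1}{3} + \left(8 + 20 + 8 + 20\right)} = -4 + \frac{1}{\frac{1}{3} + 56} = -4 + \frac{1}{\frac{169}{3}} = -4 + \frac{3}{169} = - \frac{673}{169} \approx -3.9822$)
$u^{4} = \left(- \frac{673}{169}\right)^{4} = \frac{205144679041}{815730721}$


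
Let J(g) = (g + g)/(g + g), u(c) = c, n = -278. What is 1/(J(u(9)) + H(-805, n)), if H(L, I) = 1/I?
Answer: 278/277 ≈ 1.0036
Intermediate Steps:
J(g) = 1 (J(g) = (2*g)/((2*g)) = (2*g)*(1/(2*g)) = 1)
1/(J(u(9)) + H(-805, n)) = 1/(1 + 1/(-278)) = 1/(1 - 1/278) = 1/(277/278) = 278/277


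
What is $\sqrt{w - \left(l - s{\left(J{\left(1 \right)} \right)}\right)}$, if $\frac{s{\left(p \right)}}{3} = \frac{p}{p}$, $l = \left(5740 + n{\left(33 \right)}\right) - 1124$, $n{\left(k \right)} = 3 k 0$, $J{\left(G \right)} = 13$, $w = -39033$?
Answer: $i \sqrt{43646} \approx 208.92 i$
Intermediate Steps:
$n{\left(k \right)} = 0$
$l = 4616$ ($l = \left(5740 + 0\right) - 1124 = 5740 - 1124 = 4616$)
$s{\left(p \right)} = 3$ ($s{\left(p \right)} = 3 \frac{p}{p} = 3 \cdot 1 = 3$)
$\sqrt{w - \left(l - s{\left(J{\left(1 \right)} \right)}\right)} = \sqrt{-39033 + \left(3 - 4616\right)} = \sqrt{-39033 - 4613} = \sqrt{-43646} = i \sqrt{43646}$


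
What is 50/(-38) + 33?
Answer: 602/19 ≈ 31.684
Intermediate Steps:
50/(-38) + 33 = 50*(-1/38) + 33 = -25/19 + 33 = 602/19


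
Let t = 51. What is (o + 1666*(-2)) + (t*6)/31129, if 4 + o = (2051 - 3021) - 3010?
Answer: -227739458/31129 ≈ -7316.0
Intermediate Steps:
o = -3984 (o = -4 + ((2051 - 3021) - 3010) = -4 + (-970 - 3010) = -4 - 3980 = -3984)
(o + 1666*(-2)) + (t*6)/31129 = (-3984 + 1666*(-2)) + (51*6)/31129 = (-3984 - 3332) + 306*(1/31129) = -7316 + 306/31129 = -227739458/31129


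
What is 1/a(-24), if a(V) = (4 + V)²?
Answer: 1/400 ≈ 0.0025000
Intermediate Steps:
1/a(-24) = 1/((4 - 24)²) = 1/((-20)²) = 1/400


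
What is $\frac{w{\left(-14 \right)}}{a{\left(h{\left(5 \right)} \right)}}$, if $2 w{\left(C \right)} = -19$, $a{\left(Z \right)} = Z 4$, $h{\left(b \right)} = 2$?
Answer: $- \frac{19}{16} \approx -1.1875$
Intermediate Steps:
$a{\left(Z \right)} = 4 Z$
$w{\left(C \right)} = - \frac{19}{2}$ ($w{\left(C \right)} = \frac{1}{2} \left(-19\right) = - \frac{19}{2}$)
$\frac{w{\left(-14 \right)}}{a{\left(h{\left(5 \right)} \right)}} = - \frac{19}{2 \cdot 4 \cdot 2} = - \frac{19}{2 \cdot 8} = \left(- \frac{19}{2}\right) \frac{1}{8} = - \frac{19}{16}$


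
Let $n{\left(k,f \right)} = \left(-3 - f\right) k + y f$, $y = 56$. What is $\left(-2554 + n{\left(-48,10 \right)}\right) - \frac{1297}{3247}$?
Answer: $- \frac{4449687}{3247} \approx -1370.4$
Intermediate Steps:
$n{\left(k,f \right)} = 56 f + k \left(-3 - f\right)$ ($n{\left(k,f \right)} = \left(-3 - f\right) k + 56 f = k \left(-3 - f\right) + 56 f = 56 f + k \left(-3 - f\right)$)
$\left(-2554 + n{\left(-48,10 \right)}\right) - \frac{1297}{3247} = \left(-2554 - \left(-704 - 480\right)\right) - \frac{1297}{3247} = \left(-2554 + \left(144 + 560 + 480\right)\right) - \frac{1297}{3247} = \left(-2554 + 1184\right) - \frac{1297}{3247} = -1370 - \frac{1297}{3247} = - \frac{4449687}{3247}$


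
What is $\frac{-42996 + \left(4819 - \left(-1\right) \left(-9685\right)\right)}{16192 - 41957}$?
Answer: $\frac{47862}{25765} \approx 1.8576$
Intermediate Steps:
$\frac{-42996 + \left(4819 - \left(-1\right) \left(-9685\right)\right)}{16192 - 41957} = \frac{-42996 + \left(4819 - 9685\right)}{-25765} = \left(-42996 + \left(4819 - 9685\right)\right) \left(- \frac{1}{25765}\right) = \left(-42996 - 4866\right) \left(- \frac{1}{25765}\right) = \left(-47862\right) \left(- \frac{1}{25765}\right) = \frac{47862}{25765}$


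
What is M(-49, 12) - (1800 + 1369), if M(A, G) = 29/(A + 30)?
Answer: -60240/19 ≈ -3170.5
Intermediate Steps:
M(A, G) = 29/(30 + A)
M(-49, 12) - (1800 + 1369) = 29/(30 - 49) - (1800 + 1369) = 29/(-19) - 1*3169 = 29*(-1/19) - 3169 = -29/19 - 3169 = -60240/19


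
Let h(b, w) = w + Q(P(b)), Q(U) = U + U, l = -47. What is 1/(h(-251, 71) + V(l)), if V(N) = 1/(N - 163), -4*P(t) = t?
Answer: 105/20632 ≈ 0.0050892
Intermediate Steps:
P(t) = -t/4
Q(U) = 2*U
h(b, w) = w - b/2 (h(b, w) = w + 2*(-b/4) = w - b/2)
V(N) = 1/(-163 + N)
1/(h(-251, 71) + V(l)) = 1/((71 - 1/2*(-251)) + 1/(-163 - 47)) = 1/((71 + 251/2) + 1/(-210)) = 1/(393/2 - 1/210) = 1/(20632/105) = 105/20632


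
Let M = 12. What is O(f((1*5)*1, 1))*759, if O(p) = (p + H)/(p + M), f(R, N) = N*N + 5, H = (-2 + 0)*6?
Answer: -253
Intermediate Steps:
H = -12 (H = -2*6 = -12)
f(R, N) = 5 + N² (f(R, N) = N² + 5 = 5 + N²)
O(p) = (-12 + p)/(12 + p) (O(p) = (p - 12)/(p + 12) = (-12 + p)/(12 + p))
O(f((1*5)*1, 1))*759 = ((-12 + (5 + 1²))/(12 + (5 + 1²)))*759 = ((-12 + (5 + 1))/(12 + (5 + 1)))*759 = ((-12 + 6)/(12 + 6))*759 = (-6/18)*759 = ((1/18)*(-6))*759 = -⅓*759 = -253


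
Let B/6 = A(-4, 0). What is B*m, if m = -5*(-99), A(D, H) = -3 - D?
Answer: 2970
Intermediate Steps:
B = 6 (B = 6*(-3 - 1*(-4)) = 6*(-3 + 4) = 6*1 = 6)
m = 495
B*m = 6*495 = 2970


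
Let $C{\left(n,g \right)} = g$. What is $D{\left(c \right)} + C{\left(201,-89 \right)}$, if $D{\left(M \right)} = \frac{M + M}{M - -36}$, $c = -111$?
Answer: $- \frac{2151}{25} \approx -86.04$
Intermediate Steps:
$D{\left(M \right)} = \frac{2 M}{36 + M}$ ($D{\left(M \right)} = \frac{2 M}{M + 36} = \frac{2 M}{36 + M}$)
$D{\left(c \right)} + C{\left(201,-89 \right)} = 2 \left(-111\right) \frac{1}{36 - 111} - 89 = 2 \left(-111\right) \frac{1}{-75} - 89 = 2 \left(-111\right) \left(- \frac{1}{75}\right) - 89 = \frac{74}{25} - 89 = - \frac{2151}{25}$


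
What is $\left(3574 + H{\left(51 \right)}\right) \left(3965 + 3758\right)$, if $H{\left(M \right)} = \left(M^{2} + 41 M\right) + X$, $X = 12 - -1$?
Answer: $63938717$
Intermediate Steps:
$X = 13$ ($X = 12 + 1 = 13$)
$H{\left(M \right)} = 13 + M^{2} + 41 M$ ($H{\left(M \right)} = \left(M^{2} + 41 M\right) + 13 = 13 + M^{2} + 41 M$)
$\left(3574 + H{\left(51 \right)}\right) \left(3965 + 3758\right) = \left(3574 + \left(13 + 51^{2} + 41 \cdot 51\right)\right) \left(3965 + 3758\right) = \left(3574 + \left(13 + 2601 + 2091\right)\right) 7723 = \left(3574 + 4705\right) 7723 = 8279 \cdot 7723 = 63938717$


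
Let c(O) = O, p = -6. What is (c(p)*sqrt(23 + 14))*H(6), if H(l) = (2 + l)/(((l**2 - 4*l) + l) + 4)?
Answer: -24*sqrt(37)/11 ≈ -13.271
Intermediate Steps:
H(l) = (2 + l)/(4 + l**2 - 3*l) (H(l) = (2 + l)/((l**2 - 3*l) + 4) = (2 + l)/(4 + l**2 - 3*l))
(c(p)*sqrt(23 + 14))*H(6) = (-6*sqrt(23 + 14))*((2 + 6)/(4 + 6**2 - 3*6)) = (-6*sqrt(37))*(8/(4 + 36 - 18)) = (-6*sqrt(37))*(8/22) = (-6*sqrt(37))*((1/22)*8) = -6*sqrt(37)*(4/11) = -24*sqrt(37)/11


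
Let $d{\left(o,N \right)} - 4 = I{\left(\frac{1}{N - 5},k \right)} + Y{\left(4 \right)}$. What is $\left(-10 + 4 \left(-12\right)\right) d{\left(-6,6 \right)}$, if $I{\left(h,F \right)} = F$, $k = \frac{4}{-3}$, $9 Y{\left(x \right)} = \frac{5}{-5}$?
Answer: $- \frac{1334}{9} \approx -148.22$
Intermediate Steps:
$Y{\left(x \right)} = - \frac{1}{9}$ ($Y{\left(x \right)} = \frac{5 \frac{1}{-5}}{9} = \frac{5 \left(- \frac{1}{5}\right)}{9} = \frac{1}{9} \left(-1\right) = - \frac{1}{9}$)
$k = - \frac{4}{3}$ ($k = 4 \left(- \frac{1}{3}\right) = - \frac{4}{3} \approx -1.3333$)
$d{\left(o,N \right)} = \frac{23}{9}$ ($d{\left(o,N \right)} = 4 - \frac{13}{9} = \frac{23}{9}$)
$\left(-10 + 4 \left(-12\right)\right) d{\left(-6,6 \right)} = \left(-10 + 4 \left(-12\right)\right) \frac{23}{9} = \left(-10 - 48\right) \frac{23}{9} = \left(-58\right) \frac{23}{9} = - \frac{1334}{9}$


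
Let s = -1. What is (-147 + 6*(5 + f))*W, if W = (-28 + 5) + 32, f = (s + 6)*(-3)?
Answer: -1863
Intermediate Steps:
f = -15 (f = (-1 + 6)*(-3) = 5*(-3) = -15)
W = 9 (W = -23 + 32 = 9)
(-147 + 6*(5 + f))*W = (-147 + 6*(5 - 15))*9 = (-147 + 6*(-10))*9 = (-147 - 60)*9 = -207*9 = -1863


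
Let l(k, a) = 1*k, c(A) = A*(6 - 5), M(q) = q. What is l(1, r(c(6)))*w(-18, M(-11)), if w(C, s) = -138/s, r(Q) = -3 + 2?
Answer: 138/11 ≈ 12.545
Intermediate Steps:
c(A) = A (c(A) = A*1 = A)
r(Q) = -1
l(k, a) = k
l(1, r(c(6)))*w(-18, M(-11)) = 1*(-138/(-11)) = 1*(-138*(-1/11)) = 1*(138/11) = 138/11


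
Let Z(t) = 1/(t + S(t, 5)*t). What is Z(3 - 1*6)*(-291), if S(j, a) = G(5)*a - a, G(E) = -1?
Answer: -97/9 ≈ -10.778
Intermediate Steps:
S(j, a) = -2*a (S(j, a) = -a - a = -2*a)
Z(t) = -1/(9*t) (Z(t) = 1/(t + (-2*5)*t) = 1/(t - 10*t) = 1/(-9*t) = -1/(9*t))
Z(3 - 1*6)*(-291) = -1/(9*(3 - 1*6))*(-291) = -1/(9*(3 - 6))*(-291) = -1/9/(-3)*(-291) = -1/9*(-1/3)*(-291) = (1/27)*(-291) = -97/9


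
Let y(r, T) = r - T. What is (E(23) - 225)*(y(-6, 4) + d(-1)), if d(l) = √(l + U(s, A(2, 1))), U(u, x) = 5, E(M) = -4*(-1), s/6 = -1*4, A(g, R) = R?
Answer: 1768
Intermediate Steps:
s = -24 (s = 6*(-1*4) = 6*(-4) = -24)
E(M) = 4
d(l) = √(5 + l) (d(l) = √(l + 5) = √(5 + l))
(E(23) - 225)*(y(-6, 4) + d(-1)) = (4 - 225)*((-6 - 1*4) + √(5 - 1)) = -221*((-6 - 4) + √4) = -221*(-10 + 2) = -221*(-8) = 1768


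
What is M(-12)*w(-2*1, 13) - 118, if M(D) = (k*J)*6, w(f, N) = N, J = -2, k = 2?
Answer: -430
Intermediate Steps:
M(D) = -24 (M(D) = (2*(-2))*6 = -4*6 = -24)
M(-12)*w(-2*1, 13) - 118 = -24*13 - 118 = -312 - 118 = -430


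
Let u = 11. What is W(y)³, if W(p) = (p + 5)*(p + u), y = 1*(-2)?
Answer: 19683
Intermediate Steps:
y = -2
W(p) = (5 + p)*(11 + p) (W(p) = (p + 5)*(p + 11) = (5 + p)*(11 + p))
W(y)³ = (55 + (-2)² + 16*(-2))³ = (55 + 4 - 32)³ = 27³ = 19683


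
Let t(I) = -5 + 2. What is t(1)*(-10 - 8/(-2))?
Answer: 18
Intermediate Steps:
t(I) = -3
t(1)*(-10 - 8/(-2)) = -3*(-10 - 8/(-2)) = -3*(-10 - 8*(-½)) = -3*(-10 + 4) = -3*(-6) = 18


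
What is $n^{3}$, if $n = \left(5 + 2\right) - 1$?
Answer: $216$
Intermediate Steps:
$n = 6$ ($n = 7 - 1 = 6$)
$n^{3} = 6^{3} = 216$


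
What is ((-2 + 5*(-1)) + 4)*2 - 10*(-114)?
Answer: 1134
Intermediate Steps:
((-2 + 5*(-1)) + 4)*2 - 10*(-114) = ((-2 - 5) + 4)*2 + 1140 = (-7 + 4)*2 + 1140 = -3*2 + 1140 = -6 + 1140 = 1134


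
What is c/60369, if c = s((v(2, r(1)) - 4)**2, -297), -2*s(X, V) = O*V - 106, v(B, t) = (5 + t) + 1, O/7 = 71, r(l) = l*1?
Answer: 147715/120738 ≈ 1.2234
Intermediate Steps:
r(l) = l
O = 497 (O = 7*71 = 497)
v(B, t) = 6 + t
s(X, V) = 53 - 497*V/2 (s(X, V) = -(497*V - 106)/2 = -(-106 + 497*V)/2 = 53 - 497*V/2)
c = 147715/2 (c = 53 - 497/2*(-297) = 53 + 147609/2 = 147715/2 ≈ 73858.)
c/60369 = (147715/2)/60369 = (147715/2)*(1/60369) = 147715/120738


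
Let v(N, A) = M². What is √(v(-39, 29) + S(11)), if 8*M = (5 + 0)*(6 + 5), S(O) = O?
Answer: √3729/8 ≈ 7.6332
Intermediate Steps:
M = 55/8 (M = ((5 + 0)*(6 + 5))/8 = (5*11)/8 = (⅛)*55 = 55/8 ≈ 6.8750)
v(N, A) = 3025/64 (v(N, A) = (55/8)² = 3025/64)
√(v(-39, 29) + S(11)) = √(3025/64 + 11) = √(3729/64) = √3729/8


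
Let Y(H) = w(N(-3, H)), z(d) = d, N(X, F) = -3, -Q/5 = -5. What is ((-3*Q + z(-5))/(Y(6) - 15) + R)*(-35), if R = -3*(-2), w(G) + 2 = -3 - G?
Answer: -6370/17 ≈ -374.71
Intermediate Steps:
Q = 25 (Q = -5*(-5) = 25)
w(G) = -5 - G (w(G) = -2 + (-3 - G) = -5 - G)
Y(H) = -2 (Y(H) = -5 - 1*(-3) = -5 + 3 = -2)
R = 6
((-3*Q + z(-5))/(Y(6) - 15) + R)*(-35) = ((-3*25 - 5)/(-2 - 15) + 6)*(-35) = ((-75 - 5)/(-17) + 6)*(-35) = (-80*(-1/17) + 6)*(-35) = (80/17 + 6)*(-35) = (182/17)*(-35) = -6370/17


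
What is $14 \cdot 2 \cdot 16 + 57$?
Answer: $505$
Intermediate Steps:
$14 \cdot 2 \cdot 16 + 57 = 28 \cdot 16 + 57 = 448 + 57 = 505$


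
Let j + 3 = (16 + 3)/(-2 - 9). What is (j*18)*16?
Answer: -14976/11 ≈ -1361.5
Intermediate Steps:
j = -52/11 (j = -3 + (16 + 3)/(-2 - 9) = -3 + 19/(-11) = -3 + 19*(-1/11) = -3 - 19/11 = -52/11 ≈ -4.7273)
(j*18)*16 = -52/11*18*16 = -936/11*16 = -14976/11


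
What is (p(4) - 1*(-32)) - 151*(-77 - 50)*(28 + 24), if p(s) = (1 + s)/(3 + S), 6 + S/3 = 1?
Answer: 11966827/12 ≈ 9.9724e+5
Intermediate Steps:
S = -15 (S = -18 + 3*1 = -18 + 3 = -15)
p(s) = -1/12 - s/12 (p(s) = (1 + s)/(3 - 15) = (1 + s)/(-12) = (1 + s)*(-1/12) = -1/12 - s/12)
(p(4) - 1*(-32)) - 151*(-77 - 50)*(28 + 24) = ((-1/12 - 1/12*4) - 1*(-32)) - 151*(-77 - 50)*(28 + 24) = ((-1/12 - ⅓) + 32) - (-19177)*52 = (-5/12 + 32) - 151*(-6604) = 379/12 + 997204 = 11966827/12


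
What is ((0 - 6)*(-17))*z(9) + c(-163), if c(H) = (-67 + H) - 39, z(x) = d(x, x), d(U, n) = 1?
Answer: -167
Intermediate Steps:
z(x) = 1
c(H) = -106 + H
((0 - 6)*(-17))*z(9) + c(-163) = ((0 - 6)*(-17))*1 + (-106 - 163) = -6*(-17)*1 - 269 = 102*1 - 269 = 102 - 269 = -167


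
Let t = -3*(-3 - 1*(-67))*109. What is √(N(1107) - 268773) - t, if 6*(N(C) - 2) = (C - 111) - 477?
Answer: 20928 + I*√1074738/2 ≈ 20928.0 + 518.35*I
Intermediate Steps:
N(C) = -96 + C/6 (N(C) = 2 + ((C - 111) - 477)/6 = 2 + ((-111 + C) - 477)/6 = 2 + (-588 + C)/6 = 2 + (-98 + C/6) = -96 + C/6)
t = -20928 (t = -3*(-3 + 67)*109 = -3*64*109 = -192*109 = -20928)
√(N(1107) - 268773) - t = √((-96 + (⅙)*1107) - 268773) - 1*(-20928) = √((-96 + 369/2) - 268773) + 20928 = √(177/2 - 268773) + 20928 = √(-537369/2) + 20928 = I*√1074738/2 + 20928 = 20928 + I*√1074738/2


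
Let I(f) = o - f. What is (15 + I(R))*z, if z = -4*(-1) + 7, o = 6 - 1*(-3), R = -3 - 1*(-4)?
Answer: 253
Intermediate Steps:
R = 1 (R = -3 + 4 = 1)
o = 9 (o = 6 + 3 = 9)
I(f) = 9 - f
z = 11 (z = 4 + 7 = 11)
(15 + I(R))*z = (15 + (9 - 1*1))*11 = (15 + (9 - 1))*11 = (15 + 8)*11 = 23*11 = 253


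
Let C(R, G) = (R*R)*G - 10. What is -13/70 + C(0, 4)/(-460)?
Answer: -132/805 ≈ -0.16398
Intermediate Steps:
C(R, G) = -10 + G*R² (C(R, G) = R²*G - 10 = G*R² - 10 = -10 + G*R²)
-13/70 + C(0, 4)/(-460) = -13/70 + (-10 + 4*0²)/(-460) = -13*1/70 + (-10 + 4*0)*(-1/460) = -13/70 + (-10 + 0)*(-1/460) = -13/70 - 10*(-1/460) = -13/70 + 1/46 = -132/805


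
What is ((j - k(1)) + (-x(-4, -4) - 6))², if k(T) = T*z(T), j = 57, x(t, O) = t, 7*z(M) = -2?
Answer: 149769/49 ≈ 3056.5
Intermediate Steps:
z(M) = -2/7 (z(M) = (⅐)*(-2) = -2/7)
k(T) = -2*T/7 (k(T) = T*(-2/7) = -2*T/7)
((j - k(1)) + (-x(-4, -4) - 6))² = ((57 - (-2)/7) + (-1*(-4) - 6))² = ((57 - 1*(-2/7)) + (4 - 6))² = ((57 + 2/7) - 2)² = (401/7 - 2)² = (387/7)² = 149769/49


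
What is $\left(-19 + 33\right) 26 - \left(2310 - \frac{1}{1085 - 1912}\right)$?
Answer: $- \frac{1609343}{827} \approx -1946.0$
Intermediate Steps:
$\left(-19 + 33\right) 26 - \left(2310 - \frac{1}{1085 - 1912}\right) = 14 \cdot 26 - \left(2310 - \frac{1}{-827}\right) = 364 - \left(2310 - - \frac{1}{827}\right) = 364 - \left(2310 + \frac{1}{827}\right) = 364 - \frac{1910371}{827} = - \frac{1609343}{827}$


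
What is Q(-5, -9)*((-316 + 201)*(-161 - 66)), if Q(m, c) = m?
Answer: -130525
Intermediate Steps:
Q(-5, -9)*((-316 + 201)*(-161 - 66)) = -5*(-316 + 201)*(-161 - 66) = -(-575)*(-227) = -5*26105 = -130525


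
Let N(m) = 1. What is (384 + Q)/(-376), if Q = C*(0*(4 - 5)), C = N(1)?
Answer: -48/47 ≈ -1.0213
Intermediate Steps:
C = 1
Q = 0 (Q = 1*(0*(4 - 5)) = 1*(0*(-1)) = 1*0 = 0)
(384 + Q)/(-376) = (384 + 0)/(-376) = 384*(-1/376) = -48/47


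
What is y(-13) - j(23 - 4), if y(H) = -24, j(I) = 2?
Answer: -26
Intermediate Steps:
y(-13) - j(23 - 4) = -24 - 1*2 = -24 - 2 = -26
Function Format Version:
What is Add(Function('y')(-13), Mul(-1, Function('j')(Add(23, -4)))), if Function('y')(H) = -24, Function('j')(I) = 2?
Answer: -26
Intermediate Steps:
Add(Function('y')(-13), Mul(-1, Function('j')(Add(23, -4)))) = Add(-24, Mul(-1, 2)) = Add(-24, -2) = -26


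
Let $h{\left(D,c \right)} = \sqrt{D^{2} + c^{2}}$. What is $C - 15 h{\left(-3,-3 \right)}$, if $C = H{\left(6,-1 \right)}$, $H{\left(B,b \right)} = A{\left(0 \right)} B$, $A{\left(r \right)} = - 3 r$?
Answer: $- 45 \sqrt{2} \approx -63.64$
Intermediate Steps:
$H{\left(B,b \right)} = 0$ ($H{\left(B,b \right)} = \left(-3\right) 0 B = 0 B = 0$)
$C = 0$
$C - 15 h{\left(-3,-3 \right)} = 0 - 15 \sqrt{\left(-3\right)^{2} + \left(-3\right)^{2}} = 0 - 15 \sqrt{9 + 9} = 0 - 15 \sqrt{18} = 0 - 15 \cdot 3 \sqrt{2} = 0 - 45 \sqrt{2} = - 45 \sqrt{2}$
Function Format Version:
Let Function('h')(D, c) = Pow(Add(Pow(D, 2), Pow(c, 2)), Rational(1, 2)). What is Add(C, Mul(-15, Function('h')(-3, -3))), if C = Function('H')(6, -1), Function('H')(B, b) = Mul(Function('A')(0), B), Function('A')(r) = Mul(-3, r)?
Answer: Mul(-45, Pow(2, Rational(1, 2))) ≈ -63.640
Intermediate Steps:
Function('H')(B, b) = 0 (Function('H')(B, b) = Mul(Mul(-3, 0), B) = Mul(0, B) = 0)
C = 0
Add(C, Mul(-15, Function('h')(-3, -3))) = Add(0, Mul(-15, Pow(Add(Pow(-3, 2), Pow(-3, 2)), Rational(1, 2)))) = Add(0, Mul(-15, Pow(Add(9, 9), Rational(1, 2)))) = Add(0, Mul(-15, Pow(18, Rational(1, 2)))) = Add(0, Mul(-15, Mul(3, Pow(2, Rational(1, 2))))) = Add(0, Mul(-45, Pow(2, Rational(1, 2)))) = Mul(-45, Pow(2, Rational(1, 2)))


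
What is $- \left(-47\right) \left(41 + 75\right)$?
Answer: $5452$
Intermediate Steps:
$- \left(-47\right) \left(41 + 75\right) = - \left(-47\right) 116 = \left(-1\right) \left(-5452\right) = 5452$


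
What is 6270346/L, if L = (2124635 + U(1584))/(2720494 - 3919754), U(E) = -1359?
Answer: -1879943785990/530819 ≈ -3.5416e+6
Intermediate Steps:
L = -530819/299815 (L = (2124635 - 1359)/(2720494 - 3919754) = 2123276/(-1199260) = 2123276*(-1/1199260) = -530819/299815 ≈ -1.7705)
6270346/L = 6270346/(-530819/299815) = 6270346*(-299815/530819) = -1879943785990/530819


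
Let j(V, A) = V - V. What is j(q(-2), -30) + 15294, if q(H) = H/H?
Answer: 15294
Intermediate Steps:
q(H) = 1
j(V, A) = 0
j(q(-2), -30) + 15294 = 0 + 15294 = 15294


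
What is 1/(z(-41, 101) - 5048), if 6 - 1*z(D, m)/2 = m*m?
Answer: -1/25438 ≈ -3.9311e-5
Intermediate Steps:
z(D, m) = 12 - 2*m² (z(D, m) = 12 - 2*m*m = 12 - 2*m²)
1/(z(-41, 101) - 5048) = 1/((12 - 2*101²) - 5048) = 1/((12 - 2*10201) - 5048) = 1/((12 - 20402) - 5048) = 1/(-20390 - 5048) = 1/(-25438) = -1/25438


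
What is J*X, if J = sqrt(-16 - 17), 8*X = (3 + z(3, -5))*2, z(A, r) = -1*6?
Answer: -3*I*sqrt(33)/4 ≈ -4.3084*I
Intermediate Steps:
z(A, r) = -6
X = -3/4 (X = ((3 - 6)*2)/8 = (-3*2)/8 = (1/8)*(-6) = -3/4 ≈ -0.75000)
J = I*sqrt(33) (J = sqrt(-33) = I*sqrt(33) ≈ 5.7446*I)
J*X = (I*sqrt(33))*(-3/4) = -3*I*sqrt(33)/4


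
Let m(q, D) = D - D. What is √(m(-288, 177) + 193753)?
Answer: √193753 ≈ 440.17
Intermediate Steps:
m(q, D) = 0
√(m(-288, 177) + 193753) = √(0 + 193753) = √193753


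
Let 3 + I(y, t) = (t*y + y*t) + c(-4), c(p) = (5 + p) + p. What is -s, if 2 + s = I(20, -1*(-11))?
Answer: -432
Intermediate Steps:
c(p) = 5 + 2*p
I(y, t) = -6 + 2*t*y (I(y, t) = -3 + ((t*y + y*t) + (5 + 2*(-4))) = -3 + ((t*y + t*y) + (5 - 8)) = -3 + (2*t*y - 3) = -3 + (-3 + 2*t*y) = -6 + 2*t*y)
s = 432 (s = -2 + (-6 + 2*(-1*(-11))*20) = -2 + (-6 + 2*11*20) = -2 + (-6 + 440) = -2 + 434 = 432)
-s = -1*432 = -432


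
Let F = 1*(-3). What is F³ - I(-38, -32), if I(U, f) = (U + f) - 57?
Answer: 100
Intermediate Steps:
I(U, f) = -57 + U + f
F = -3
F³ - I(-38, -32) = (-3)³ - (-57 - 38 - 32) = -27 - 1*(-127) = -27 + 127 = 100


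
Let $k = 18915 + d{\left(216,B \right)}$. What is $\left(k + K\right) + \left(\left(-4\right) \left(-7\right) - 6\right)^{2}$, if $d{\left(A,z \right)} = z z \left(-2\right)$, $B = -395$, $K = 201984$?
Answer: $-90667$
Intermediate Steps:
$d{\left(A,z \right)} = - 2 z^{2}$ ($d{\left(A,z \right)} = z^{2} \left(-2\right) = - 2 z^{2}$)
$k = -293135$ ($k = 18915 - 2 \left(-395\right)^{2} = 18915 - 312050 = -293135$)
$\left(k + K\right) + \left(\left(-4\right) \left(-7\right) - 6\right)^{2} = \left(-293135 + 201984\right) + \left(\left(-4\right) \left(-7\right) - 6\right)^{2} = -91151 + \left(28 - 6\right)^{2} = -91151 + 22^{2} = -91151 + 484 = -90667$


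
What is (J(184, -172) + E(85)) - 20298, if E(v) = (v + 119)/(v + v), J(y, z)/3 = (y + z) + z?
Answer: -103884/5 ≈ -20777.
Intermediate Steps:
J(y, z) = 3*y + 6*z (J(y, z) = 3*((y + z) + z) = 3*(y + 2*z) = 3*y + 6*z)
E(v) = (119 + v)/(2*v) (E(v) = (119 + v)/((2*v)) = (119 + v)*(1/(2*v)) = (119 + v)/(2*v))
(J(184, -172) + E(85)) - 20298 = ((3*184 + 6*(-172)) + (1/2)*(119 + 85)/85) - 20298 = ((552 - 1032) + (1/2)*(1/85)*204) - 20298 = (-480 + 6/5) - 20298 = -2394/5 - 20298 = -103884/5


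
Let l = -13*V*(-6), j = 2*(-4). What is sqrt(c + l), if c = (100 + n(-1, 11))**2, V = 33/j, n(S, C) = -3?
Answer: sqrt(36349)/2 ≈ 95.327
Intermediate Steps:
j = -8
V = -33/8 (V = 33/(-8) = 33*(-1/8) = -33/8 ≈ -4.1250)
l = -1287/4 (l = -13*(-33/8)*(-6) = (429/8)*(-6) = -1287/4 ≈ -321.75)
c = 9409 (c = (100 - 3)**2 = 97**2 = 9409)
sqrt(c + l) = sqrt(9409 - 1287/4) = sqrt(36349/4) = sqrt(36349)/2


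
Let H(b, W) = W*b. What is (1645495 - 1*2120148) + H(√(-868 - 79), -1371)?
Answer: -474653 - 1371*I*√947 ≈ -4.7465e+5 - 42190.0*I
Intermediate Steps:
(1645495 - 1*2120148) + H(√(-868 - 79), -1371) = (1645495 - 1*2120148) - 1371*√(-868 - 79) = (1645495 - 2120148) - 1371*I*√947 = -474653 - 1371*I*√947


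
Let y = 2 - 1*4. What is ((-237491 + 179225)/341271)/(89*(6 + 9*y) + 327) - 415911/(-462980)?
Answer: 42817787093/47651290540 ≈ 0.89857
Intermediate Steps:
y = -2 (y = 2 - 4 = -2)
((-237491 + 179225)/341271)/(89*(6 + 9*y) + 327) - 415911/(-462980) = ((-237491 + 179225)/341271)/(89*(6 + 9*(-2)) + 327) - 415911/(-462980) = (-58266*1/341271)/(89*(6 - 18) + 327) - 415911*(-1/462980) = -6474/(37919*(89*(-12) + 327)) + 415911/462980 = -6474/(37919*(-1068 + 327)) + 415911/462980 = -6474/37919/(-741) + 415911/462980 = -6474/37919*(-1/741) + 415911/462980 = 166/720461 + 415911/462980 = 42817787093/47651290540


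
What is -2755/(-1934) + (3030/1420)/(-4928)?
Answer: 963648439/676683392 ≈ 1.4241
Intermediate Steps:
-2755/(-1934) + (3030/1420)/(-4928) = -2755*(-1/1934) + (3030*(1/1420))*(-1/4928) = 2755/1934 + (303/142)*(-1/4928) = 2755/1934 - 303/699776 = 963648439/676683392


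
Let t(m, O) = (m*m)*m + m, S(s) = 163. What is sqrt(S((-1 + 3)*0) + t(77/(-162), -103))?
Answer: sqrt(1381043486)/2916 ≈ 12.744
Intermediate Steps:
t(m, O) = m + m**3 (t(m, O) = m**2*m + m = m**3 + m = m + m**3)
sqrt(S((-1 + 3)*0) + t(77/(-162), -103)) = sqrt(163 + (77/(-162) + (77/(-162))**3)) = sqrt(163 + (77*(-1/162) + (77*(-1/162))**3)) = sqrt(163 + (-77/162 + (-77/162)**3)) = sqrt(163 + (-77/162 - 456533/4251528)) = sqrt(163 - 2477321/4251528) = sqrt(690521743/4251528) = sqrt(1381043486)/2916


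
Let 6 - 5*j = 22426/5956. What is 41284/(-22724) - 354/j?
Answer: -6002715623/7561411 ≈ -793.86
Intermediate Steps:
j = 1331/2978 (j = 6/5 - 22426/(5*5956) = 6/5 - ⅕*11213/2978 = 6/5 - 11213/14890 = 1331/2978 ≈ 0.44694)
41284/(-22724) - 354/j = 41284/(-22724) - 354/1331/2978 = 41284*(-1/22724) - 354*2978/1331 = -10321/5681 - 1054212/1331 = -6002715623/7561411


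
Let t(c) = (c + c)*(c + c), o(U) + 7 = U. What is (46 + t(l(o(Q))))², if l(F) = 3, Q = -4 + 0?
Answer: 6724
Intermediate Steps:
Q = -4
o(U) = -7 + U
t(c) = 4*c² (t(c) = (2*c)*(2*c) = 4*c²)
(46 + t(l(o(Q))))² = (46 + 4*3²)² = (46 + 4*9)² = (46 + 36)² = 82² = 6724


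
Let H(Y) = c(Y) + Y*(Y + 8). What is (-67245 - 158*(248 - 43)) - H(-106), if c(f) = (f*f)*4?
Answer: -154967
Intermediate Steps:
c(f) = 4*f² (c(f) = f²*4 = 4*f²)
H(Y) = 4*Y² + Y*(8 + Y) (H(Y) = 4*Y² + Y*(Y + 8) = 4*Y² + Y*(8 + Y))
(-67245 - 158*(248 - 43)) - H(-106) = (-67245 - 158*(248 - 43)) - (-106)*(8 + 5*(-106)) = (-67245 - 158*205) - (-106)*(8 - 530) = (-67245 - 1*32390) - (-106)*(-522) = (-67245 - 32390) - 1*55332 = -99635 - 55332 = -154967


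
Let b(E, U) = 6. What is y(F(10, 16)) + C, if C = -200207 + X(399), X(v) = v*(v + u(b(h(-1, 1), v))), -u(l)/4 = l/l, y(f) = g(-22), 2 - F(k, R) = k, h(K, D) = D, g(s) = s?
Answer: -42624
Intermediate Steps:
F(k, R) = 2 - k
y(f) = -22
u(l) = -4 (u(l) = -4*l/l = -4*1 = -4)
X(v) = v*(-4 + v) (X(v) = v*(v - 4) = v*(-4 + v))
C = -42602 (C = -200207 + 399*(-4 + 399) = -200207 + 399*395 = -200207 + 157605 = -42602)
y(F(10, 16)) + C = -22 - 42602 = -42624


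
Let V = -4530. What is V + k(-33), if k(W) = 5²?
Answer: -4505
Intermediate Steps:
k(W) = 25
V + k(-33) = -4530 + 25 = -4505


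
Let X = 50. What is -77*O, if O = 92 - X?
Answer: -3234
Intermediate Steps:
O = 42 (O = 92 - 1*50 = 92 - 50 = 42)
-77*O = -77*42 = -3234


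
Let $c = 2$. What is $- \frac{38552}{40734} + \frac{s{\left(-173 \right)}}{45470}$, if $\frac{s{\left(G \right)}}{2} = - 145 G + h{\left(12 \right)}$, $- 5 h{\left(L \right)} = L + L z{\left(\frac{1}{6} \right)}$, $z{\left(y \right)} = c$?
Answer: $\frac{362598463}{2315218725} \approx 0.15662$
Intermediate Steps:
$z{\left(y \right)} = 2$
$h{\left(L \right)} = - \frac{3 L}{5}$ ($h{\left(L \right)} = - \frac{L + L 2}{5} = - \frac{L + 2 L}{5} = - \frac{3 L}{5}$)
$s{\left(G \right)} = - \frac{72}{5} - 290 G$ ($s{\left(G \right)} = 2 \left(- 145 G - \frac{36}{5}\right) = 2 \left(- \frac{36}{5} - 145 G\right) = - \frac{72}{5} - 290 G$)
$- \frac{38552}{40734} + \frac{s{\left(-173 \right)}}{45470} = - \frac{38552}{40734} + \frac{- \frac{72}{5} - -50170}{45470} = \left(-38552\right) \frac{1}{40734} + \left(- \frac{72}{5} + 50170\right) \frac{1}{45470} = - \frac{19276}{20367} + \frac{250778}{5} \cdot \frac{1}{45470} = - \frac{19276}{20367} + \frac{125389}{113675} = \frac{362598463}{2315218725}$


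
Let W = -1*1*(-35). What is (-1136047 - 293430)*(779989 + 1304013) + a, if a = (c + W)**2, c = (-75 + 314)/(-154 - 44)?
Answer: -116790006823535135/39204 ≈ -2.9790e+12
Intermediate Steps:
c = -239/198 (c = 239/(-198) = 239*(-1/198) = -239/198 ≈ -1.2071)
W = 35 (W = -1*(-35) = 35)
a = 44769481/39204 (a = (-239/198 + 35)**2 = (6691/198)**2 = 44769481/39204 ≈ 1142.0)
(-1136047 - 293430)*(779989 + 1304013) + a = (-1136047 - 293430)*(779989 + 1304013) + 44769481/39204 = -1429477*2084002 + 44769481/39204 = -2979032926954 + 44769481/39204 = -116790006823535135/39204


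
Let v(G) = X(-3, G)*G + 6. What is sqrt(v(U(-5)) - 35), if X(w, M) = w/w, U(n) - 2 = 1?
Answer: I*sqrt(26) ≈ 5.099*I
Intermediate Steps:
U(n) = 3 (U(n) = 2 + 1 = 3)
X(w, M) = 1
v(G) = 6 + G (v(G) = 1*G + 6 = G + 6 = 6 + G)
sqrt(v(U(-5)) - 35) = sqrt((6 + 3) - 35) = sqrt(9 - 35) = sqrt(-26) = I*sqrt(26)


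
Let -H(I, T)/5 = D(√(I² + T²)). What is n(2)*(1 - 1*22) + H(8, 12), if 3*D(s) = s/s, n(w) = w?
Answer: -131/3 ≈ -43.667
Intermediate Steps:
D(s) = ⅓ (D(s) = (s/s)/3 = (⅓)*1 = ⅓)
H(I, T) = -5/3 (H(I, T) = -5*⅓ = -5/3)
n(2)*(1 - 1*22) + H(8, 12) = 2*(1 - 1*22) - 5/3 = 2*(1 - 22) - 5/3 = 2*(-21) - 5/3 = -42 - 5/3 = -131/3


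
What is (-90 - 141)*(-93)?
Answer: 21483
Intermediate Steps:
(-90 - 141)*(-93) = -231*(-93) = 21483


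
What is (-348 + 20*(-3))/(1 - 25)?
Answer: 17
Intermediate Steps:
(-348 + 20*(-3))/(1 - 25) = (-348 - 60)/(-24) = -408*(-1/24) = 17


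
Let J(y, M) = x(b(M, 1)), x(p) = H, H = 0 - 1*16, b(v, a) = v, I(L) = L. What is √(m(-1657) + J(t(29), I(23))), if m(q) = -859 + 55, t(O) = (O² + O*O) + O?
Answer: 2*I*√205 ≈ 28.636*I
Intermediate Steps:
t(O) = O + 2*O² (t(O) = (O² + O²) + O = 2*O² + O = O + 2*O²)
m(q) = -804
H = -16 (H = 0 - 16 = -16)
x(p) = -16
J(y, M) = -16
√(m(-1657) + J(t(29), I(23))) = √(-804 - 16) = √(-820) = 2*I*√205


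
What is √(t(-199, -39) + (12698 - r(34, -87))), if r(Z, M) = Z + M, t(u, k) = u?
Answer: 2*√3138 ≈ 112.04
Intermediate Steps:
r(Z, M) = M + Z
√(t(-199, -39) + (12698 - r(34, -87))) = √(-199 + (12698 - (-87 + 34))) = √(-199 + (12698 - 1*(-53))) = √(-199 + (12698 + 53)) = √(-199 + 12751) = √12552 = 2*√3138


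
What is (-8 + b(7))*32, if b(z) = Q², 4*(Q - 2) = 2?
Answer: -56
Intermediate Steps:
Q = 5/2 (Q = 2 + (¼)*2 = 2 + ½ = 5/2 ≈ 2.5000)
b(z) = 25/4 (b(z) = (5/2)² = 25/4)
(-8 + b(7))*32 = (-8 + 25/4)*32 = -7/4*32 = -56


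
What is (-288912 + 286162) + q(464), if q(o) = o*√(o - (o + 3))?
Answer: -2750 + 464*I*√3 ≈ -2750.0 + 803.67*I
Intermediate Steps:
q(o) = I*o*√3 (q(o) = o*√(o - (3 + o)) = o*√(o + (-3 - o)) = o*√(-3) = o*(I*√3) = I*o*√3)
(-288912 + 286162) + q(464) = (-288912 + 286162) + I*464*√3 = -2750 + 464*I*√3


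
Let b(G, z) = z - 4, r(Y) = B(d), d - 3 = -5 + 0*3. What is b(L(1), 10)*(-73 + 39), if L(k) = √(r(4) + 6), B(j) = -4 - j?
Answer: -204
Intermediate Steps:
d = -2 (d = 3 + (-5 + 0*3) = 3 + (-5 + 0) = 3 - 5 = -2)
r(Y) = -2 (r(Y) = -4 - 1*(-2) = -4 + 2 = -2)
L(k) = 2 (L(k) = √(-2 + 6) = √4 = 2)
b(G, z) = -4 + z
b(L(1), 10)*(-73 + 39) = (-4 + 10)*(-73 + 39) = 6*(-34) = -204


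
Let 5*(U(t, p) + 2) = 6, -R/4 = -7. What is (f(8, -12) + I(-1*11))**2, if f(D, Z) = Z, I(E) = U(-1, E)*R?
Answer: 29584/25 ≈ 1183.4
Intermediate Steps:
R = 28 (R = -4*(-7) = 28)
U(t, p) = -4/5 (U(t, p) = -2 + (1/5)*6 = -2 + 6/5 = -4/5)
I(E) = -112/5 (I(E) = -4/5*28 = -112/5)
(f(8, -12) + I(-1*11))**2 = (-12 - 112/5)**2 = (-172/5)**2 = 29584/25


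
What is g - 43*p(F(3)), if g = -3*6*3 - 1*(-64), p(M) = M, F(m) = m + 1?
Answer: -162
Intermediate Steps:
F(m) = 1 + m
g = 10 (g = -18*3 + 64 = -54 + 64 = 10)
g - 43*p(F(3)) = 10 - 43*(1 + 3) = 10 - 43*4 = 10 - 172 = -162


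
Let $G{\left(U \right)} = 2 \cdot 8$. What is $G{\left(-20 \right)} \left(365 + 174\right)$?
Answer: $8624$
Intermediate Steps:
$G{\left(U \right)} = 16$
$G{\left(-20 \right)} \left(365 + 174\right) = 16 \left(365 + 174\right) = 16 \cdot 539 = 8624$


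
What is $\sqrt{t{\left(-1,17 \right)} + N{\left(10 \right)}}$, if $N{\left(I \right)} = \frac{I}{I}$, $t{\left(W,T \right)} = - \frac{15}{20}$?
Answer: $\frac{1}{2} \approx 0.5$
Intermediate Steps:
$t{\left(W,T \right)} = - \frac{3}{4}$ ($t{\left(W,T \right)} = \left(-15\right) \frac{1}{20} = - \frac{3}{4}$)
$N{\left(I \right)} = 1$
$\sqrt{t{\left(-1,17 \right)} + N{\left(10 \right)}} = \sqrt{- \frac{3}{4} + 1} = \sqrt{\frac{1}{4}} = \frac{1}{2}$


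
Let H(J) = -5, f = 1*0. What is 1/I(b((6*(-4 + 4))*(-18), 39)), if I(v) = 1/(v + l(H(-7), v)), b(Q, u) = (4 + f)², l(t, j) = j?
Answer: 32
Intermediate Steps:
f = 0
b(Q, u) = 16 (b(Q, u) = (4 + 0)² = 4² = 16)
I(v) = 1/(2*v) (I(v) = 1/(v + v) = 1/(2*v))
1/I(b((6*(-4 + 4))*(-18), 39)) = 1/((½)/16) = 1/((½)*(1/16)) = 1/(1/32) = 32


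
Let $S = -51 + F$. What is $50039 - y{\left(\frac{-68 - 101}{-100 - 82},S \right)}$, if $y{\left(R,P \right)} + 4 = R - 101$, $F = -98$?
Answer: $\frac{702003}{14} \approx 50143.0$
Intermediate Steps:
$S = -149$ ($S = -51 - 98 = -149$)
$y{\left(R,P \right)} = -105 + R$ ($y{\left(R,P \right)} = -4 + \left(R - 101\right) = -4 + \left(-101 + R\right) = -105 + R$)
$50039 - y{\left(\frac{-68 - 101}{-100 - 82},S \right)} = 50039 - \left(-105 + \frac{-68 - 101}{-100 - 82}\right) = 50039 - \left(-105 - \frac{169}{-182}\right) = 50039 - \left(-105 - - \frac{13}{14}\right) = 50039 - \left(-105 + \frac{13}{14}\right) = 50039 - - \frac{1457}{14} = 50039 + \frac{1457}{14} = \frac{702003}{14}$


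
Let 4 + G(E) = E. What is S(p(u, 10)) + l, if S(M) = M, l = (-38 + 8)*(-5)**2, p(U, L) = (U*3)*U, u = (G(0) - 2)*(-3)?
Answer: 222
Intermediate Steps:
G(E) = -4 + E
u = 18 (u = ((-4 + 0) - 2)*(-3) = (-4 - 2)*(-3) = -6*(-3) = 18)
p(U, L) = 3*U**2 (p(U, L) = (3*U)*U = 3*U**2)
l = -750 (l = -30*25 = -750)
S(p(u, 10)) + l = 3*18**2 - 750 = 3*324 - 750 = 972 - 750 = 222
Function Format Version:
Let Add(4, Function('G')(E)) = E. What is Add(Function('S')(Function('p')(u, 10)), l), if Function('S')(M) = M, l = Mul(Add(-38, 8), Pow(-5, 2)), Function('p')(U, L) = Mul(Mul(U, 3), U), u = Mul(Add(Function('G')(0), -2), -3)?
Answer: 222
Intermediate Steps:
Function('G')(E) = Add(-4, E)
u = 18 (u = Mul(Add(Add(-4, 0), -2), -3) = Mul(Add(-4, -2), -3) = Mul(-6, -3) = 18)
Function('p')(U, L) = Mul(3, Pow(U, 2)) (Function('p')(U, L) = Mul(Mul(3, U), U) = Mul(3, Pow(U, 2)))
l = -750 (l = Mul(-30, 25) = -750)
Add(Function('S')(Function('p')(u, 10)), l) = Add(Mul(3, Pow(18, 2)), -750) = Add(Mul(3, 324), -750) = Add(972, -750) = 222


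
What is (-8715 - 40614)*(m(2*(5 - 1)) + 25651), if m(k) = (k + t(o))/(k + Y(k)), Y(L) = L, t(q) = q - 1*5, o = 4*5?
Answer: -20246545431/16 ≈ -1.2654e+9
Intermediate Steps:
o = 20
t(q) = -5 + q (t(q) = q - 5 = -5 + q)
m(k) = (15 + k)/(2*k) (m(k) = (k + (-5 + 20))/(k + k) = (k + 15)/((2*k)) = (15 + k)*(1/(2*k)) = (15 + k)/(2*k))
(-8715 - 40614)*(m(2*(5 - 1)) + 25651) = (-8715 - 40614)*((15 + 2*(5 - 1))/(2*((2*(5 - 1)))) + 25651) = -49329*((15 + 2*4)/(2*((2*4))) + 25651) = -49329*((1/2)*(15 + 8)/8 + 25651) = -49329*((1/2)*(1/8)*23 + 25651) = -49329*(23/16 + 25651) = -49329*410439/16 = -20246545431/16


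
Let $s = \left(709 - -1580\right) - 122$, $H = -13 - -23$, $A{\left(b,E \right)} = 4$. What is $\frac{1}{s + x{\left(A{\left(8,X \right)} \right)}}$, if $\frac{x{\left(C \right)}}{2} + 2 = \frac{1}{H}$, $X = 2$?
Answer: $\frac{5}{10816} \approx 0.00046228$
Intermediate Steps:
$H = 10$ ($H = -13 + 23 = 10$)
$x{\left(C \right)} = - \frac{19}{5}$ ($x{\left(C \right)} = -4 + \frac{2}{10} = -4 + 2 \cdot \frac{1}{10} = -4 + \frac{1}{5} = - \frac{19}{5}$)
$s = 2167$ ($s = \left(709 + 1580\right) - 122 = 2289 - 122 = 2167$)
$\frac{1}{s + x{\left(A{\left(8,X \right)} \right)}} = \frac{1}{2167 - \frac{19}{5}} = \frac{1}{\frac{10816}{5}} = \frac{5}{10816}$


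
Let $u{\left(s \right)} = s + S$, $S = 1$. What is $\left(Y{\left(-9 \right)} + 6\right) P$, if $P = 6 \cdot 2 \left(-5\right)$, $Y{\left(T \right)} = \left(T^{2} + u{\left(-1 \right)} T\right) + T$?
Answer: $-4680$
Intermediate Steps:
$u{\left(s \right)} = 1 + s$ ($u{\left(s \right)} = s + 1 = 1 + s$)
$Y{\left(T \right)} = T + T^{2}$ ($Y{\left(T \right)} = \left(T^{2} + \left(1 - 1\right) T\right) + T = \left(T^{2} + 0 T\right) + T = \left(T^{2} + 0\right) + T = T^{2} + T = T + T^{2}$)
$P = -60$ ($P = 12 \left(-5\right) = -60$)
$\left(Y{\left(-9 \right)} + 6\right) P = \left(- 9 \left(1 - 9\right) + 6\right) \left(-60\right) = \left(\left(-9\right) \left(-8\right) + 6\right) \left(-60\right) = \left(72 + 6\right) \left(-60\right) = 78 \left(-60\right) = -4680$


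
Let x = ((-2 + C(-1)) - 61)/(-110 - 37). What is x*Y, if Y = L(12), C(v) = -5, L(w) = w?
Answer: 272/49 ≈ 5.5510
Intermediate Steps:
x = 68/147 (x = ((-2 - 5) - 61)/(-110 - 37) = (-7 - 61)/(-147) = -68*(-1/147) = 68/147 ≈ 0.46258)
Y = 12
x*Y = (68/147)*12 = 272/49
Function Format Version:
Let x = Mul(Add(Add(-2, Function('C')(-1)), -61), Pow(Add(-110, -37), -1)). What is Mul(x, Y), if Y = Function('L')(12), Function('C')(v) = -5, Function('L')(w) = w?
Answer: Rational(272, 49) ≈ 5.5510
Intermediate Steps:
x = Rational(68, 147) (x = Mul(Add(Add(-2, -5), -61), Pow(Add(-110, -37), -1)) = Mul(Add(-7, -61), Pow(-147, -1)) = Mul(-68, Rational(-1, 147)) = Rational(68, 147) ≈ 0.46258)
Y = 12
Mul(x, Y) = Mul(Rational(68, 147), 12) = Rational(272, 49)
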